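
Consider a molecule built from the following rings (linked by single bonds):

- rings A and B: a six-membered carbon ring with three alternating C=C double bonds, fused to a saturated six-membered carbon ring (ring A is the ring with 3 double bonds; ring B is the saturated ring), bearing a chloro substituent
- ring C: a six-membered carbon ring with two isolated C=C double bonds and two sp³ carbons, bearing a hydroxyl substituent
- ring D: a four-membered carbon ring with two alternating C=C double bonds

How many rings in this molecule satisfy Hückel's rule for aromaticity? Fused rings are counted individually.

Ring A is planar and fully conjugated; 3 ring double bonds give 6 π electrons. That satisfies 4n+2 with n=1, so ring A is aromatic (benzene ring).
Ring B has four sp³ carbons, so it is not fully conjugated — not aromatic (cyclohexane ring).
Ring C has two sp³ carbons, so it is not fully conjugated — not aromatic (1,4-cyclohexadiene).
Ring D has only sp² ring atoms; a planar conformation would have a fully conjugated π system of 4 electrons. But 4 = 4(1), which is 4n not 4n+2, so ring D is not aromatic (cyclobutadiene) — cyclobutadiene is antiaromatic and distorts to a rectangle.
Aromatic: A. Total: 1.

1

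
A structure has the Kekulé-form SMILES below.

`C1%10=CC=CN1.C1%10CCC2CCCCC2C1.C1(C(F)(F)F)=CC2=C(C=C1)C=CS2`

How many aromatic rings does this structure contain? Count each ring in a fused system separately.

3

The SMILES encodes a five-membered ring of four carbons and one nitrogen bearing a hydrogen, with two C=C double bonds; two fused six-membered saturated carbon rings; a six-membered carbon ring with three alternating C=C double bonds, fused to a five-membered ring containing one sulfur and two C=C double bonds.
The 5-membered ring with one N–H is planar and fully conjugated; 2 ring double bonds (4 π electrons) plus a heteroatom lone pair (2) give 6 π electrons. Since 6 = 4n+2 (n=1), it is aromatic (pyrrole).
The 6-membered ring has only sp³ atoms, so it is not fully conjugated — not aromatic (cyclohexane ring).
The second 6-membered ring has only sp³ atoms, so it is not fully conjugated — not aromatic (cyclohexane ring).
The fused 6/5-membered bicyclic (with one sulfur) is a single π system with 9 sp² atoms and 10 π electrons from ring double bonds plus a heteroatom lone pair. 10 = 4(2)+2, so the system is aromatic and both rings count as aromatic (benzothiophene).
3 of the 5 rings are aromatic. Total: 3.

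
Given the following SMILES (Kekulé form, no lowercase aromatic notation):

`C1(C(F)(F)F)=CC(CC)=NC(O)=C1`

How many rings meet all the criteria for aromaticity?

The SMILES encodes a six-membered ring of five carbons and one nitrogen with three alternating double bonds.
The 6-membered ring with one nitrogen has a continuous p-orbital overlap around the ring; 3 ring double bonds give 6 π electrons. Since 6 = 4n+2 (n=1), it is aromatic (pyridine).

1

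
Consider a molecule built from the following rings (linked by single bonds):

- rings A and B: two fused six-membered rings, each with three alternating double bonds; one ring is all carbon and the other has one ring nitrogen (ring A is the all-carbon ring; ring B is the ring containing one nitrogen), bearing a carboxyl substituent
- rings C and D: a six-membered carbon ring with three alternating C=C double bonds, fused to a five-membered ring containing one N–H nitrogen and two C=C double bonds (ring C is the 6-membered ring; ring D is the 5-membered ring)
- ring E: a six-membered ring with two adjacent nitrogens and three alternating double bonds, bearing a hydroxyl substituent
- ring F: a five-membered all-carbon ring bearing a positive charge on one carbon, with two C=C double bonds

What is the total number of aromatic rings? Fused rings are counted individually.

Rings A and B form a fused bicyclic system (with one nitrogen) with 10 sp² atoms and 10 π electrons from ring double bonds. 10 = 4(2)+2, so the system is aromatic and both rings count as aromatic (quinoline).
Rings C and D form a fused bicyclic system (with one N–H) with 9 sp² atoms and 10 π electrons from ring double bonds plus a heteroatom lone pair. 10 = 4(2)+2, so the system is aromatic and both rings count as aromatic (indole).
Ring E is fully conjugated (every ring atom contributes a p orbital); 3 ring double bonds give 6 π electrons. That satisfies 4n+2 with n=1, so ring E is aromatic (pyridazine).
Ring F has only sp² ring atoms; a planar conformation would have a fully conjugated π system of 4 electrons. But 4 = 4(1), which is 4n not 4n+2, so ring F is not aromatic (cyclopentadienyl cation).
Aromatic: A, B, C, D, E. Total: 5.

5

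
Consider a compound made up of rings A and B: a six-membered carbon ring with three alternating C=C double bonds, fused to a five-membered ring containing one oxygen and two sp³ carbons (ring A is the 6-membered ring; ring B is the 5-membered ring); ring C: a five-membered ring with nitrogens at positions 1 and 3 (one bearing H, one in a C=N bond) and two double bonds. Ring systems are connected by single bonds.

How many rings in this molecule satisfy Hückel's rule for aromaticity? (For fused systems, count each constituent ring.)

2

Ring A has a continuous p-orbital overlap around the ring; 3 ring double bonds give 6 π electrons. Since 6 = 4n+2 (n=1), ring A is aromatic (benzene ring).
Ring B has two sp³ carbons, so it is not fully conjugated — not aromatic (oxolane ring).
Ring C has a continuous p-orbital overlap around the ring; 2 ring double bonds (4 π electrons) plus a heteroatom lone pair (2) give 6 π electrons. Since 6 = 4n+2 (n=1), ring C is aromatic (imidazole).
Aromatic: A, C. Total: 2.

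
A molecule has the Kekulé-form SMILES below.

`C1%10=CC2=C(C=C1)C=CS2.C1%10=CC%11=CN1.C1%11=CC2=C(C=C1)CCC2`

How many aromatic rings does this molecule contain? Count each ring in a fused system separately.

The SMILES encodes a six-membered carbon ring with three alternating C=C double bonds, fused to a five-membered ring containing one sulfur and two C=C double bonds; a five-membered ring of four carbons and one nitrogen bearing a hydrogen, with two C=C double bonds; a six-membered carbon ring with three alternating C=C double bonds, fused to a saturated five-membered carbon ring.
The fused 6/5-membered bicyclic (with one sulfur) is a single π system with 9 sp² atoms and 10 π electrons from ring double bonds plus a heteroatom lone pair. 10 = 4(2)+2, so the system is aromatic and both rings count as aromatic (benzothiophene).
The 5-membered ring with one N–H is fully conjugated (every ring atom contributes a p orbital); 2 ring double bonds (4 π electrons) plus a heteroatom lone pair (2) give 6 π electrons. Since 6 = 4n+2 (n=1), it is aromatic (pyrrole).
The 6-membered ring is planar and fully conjugated; 3 ring double bonds give 6 π electrons. That satisfies 4n+2 with n=1, so it is aromatic (benzene ring).
The 5-membered ring has three sp³ carbons, so it is not fully conjugated — not aromatic (cyclopentane ring).
4 of the 5 rings are aromatic. Total: 4.

4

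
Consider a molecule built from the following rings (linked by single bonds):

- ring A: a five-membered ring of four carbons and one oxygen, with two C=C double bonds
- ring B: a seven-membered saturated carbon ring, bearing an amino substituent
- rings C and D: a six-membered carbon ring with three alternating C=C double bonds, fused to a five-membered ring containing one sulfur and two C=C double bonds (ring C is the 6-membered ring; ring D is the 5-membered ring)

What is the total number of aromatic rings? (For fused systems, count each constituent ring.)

Ring A has a continuous p-orbital overlap around the ring; 2 ring double bonds (4 π electrons) plus a heteroatom lone pair (2) give 6 π electrons. That satisfies 4n+2 with n=1, so ring A is aromatic (furan).
Ring B has only sp³ atoms, so it is not fully conjugated — not aromatic (cycloheptane).
Rings C and D form a fused bicyclic system (with one sulfur) with 9 sp² atoms and 10 π electrons from ring double bonds plus a heteroatom lone pair. 10 = 4(2)+2, so the system is aromatic and both rings count as aromatic (benzothiophene).
Aromatic: A, C, D. Total: 3.

3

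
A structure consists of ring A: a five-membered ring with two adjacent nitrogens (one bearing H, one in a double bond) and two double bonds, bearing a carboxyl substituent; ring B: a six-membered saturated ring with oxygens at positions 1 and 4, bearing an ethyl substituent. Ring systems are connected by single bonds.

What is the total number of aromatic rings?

Ring A is fully conjugated (every ring atom contributes a p orbital); 2 ring double bonds (4 π electrons) plus a heteroatom lone pair (2) give 6 π electrons. That satisfies 4n+2 with n=1, so ring A is aromatic (pyrazole).
Ring B has only sp³ atoms, so it is not fully conjugated — not aromatic (1,4-dioxane).
Aromatic: A. Total: 1.

1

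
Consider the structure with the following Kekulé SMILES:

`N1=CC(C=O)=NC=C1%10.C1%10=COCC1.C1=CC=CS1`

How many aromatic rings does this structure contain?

2

The SMILES encodes a six-membered ring with nitrogens at positions 1 and 4 and three alternating double bonds; a five-membered ring of four carbons and one oxygen, with one C=C double bond and two sp³ carbons; a five-membered ring of four carbons and one sulfur, with two C=C double bonds.
The 6-membered ring with two nitrogens (1,4) is planar and fully conjugated; 3 ring double bonds give 6 π electrons. Since 6 = 4n+2 (n=1), it is aromatic (pyrazine).
The 5-membered ring with one oxygen has two sp³ carbons, so it is not fully conjugated — not aromatic (2,3-dihydrofuran).
The 5-membered ring with one sulfur is planar and fully conjugated; 2 ring double bonds (4 π electrons) plus a heteroatom lone pair (2) give 6 π electrons. That satisfies 4n+2 with n=1, so it is aromatic (thiophene).
2 of the 3 rings are aromatic. Total: 2.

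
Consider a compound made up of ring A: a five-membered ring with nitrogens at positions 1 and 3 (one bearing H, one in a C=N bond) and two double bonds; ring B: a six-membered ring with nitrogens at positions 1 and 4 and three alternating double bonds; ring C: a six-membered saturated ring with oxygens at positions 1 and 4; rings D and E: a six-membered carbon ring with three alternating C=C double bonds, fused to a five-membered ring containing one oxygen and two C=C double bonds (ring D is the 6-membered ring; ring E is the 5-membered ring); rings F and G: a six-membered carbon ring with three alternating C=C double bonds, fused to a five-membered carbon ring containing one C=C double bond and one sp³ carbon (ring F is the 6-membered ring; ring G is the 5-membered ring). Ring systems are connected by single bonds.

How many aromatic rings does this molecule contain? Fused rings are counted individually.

Ring A is planar and fully conjugated; 2 ring double bonds (4 π electrons) plus a heteroatom lone pair (2) give 6 π electrons. Since 6 = 4n+2 (n=1), ring A is aromatic (imidazole).
Ring B is planar and fully conjugated; 3 ring double bonds give 6 π electrons. That satisfies 4n+2 with n=1, so ring B is aromatic (pyrazine).
Ring C has only sp³ atoms, so it is not fully conjugated — not aromatic (1,4-dioxane).
Rings D and E form a fused bicyclic system (with one oxygen) with 9 sp² atoms and 10 π electrons from ring double bonds plus a heteroatom lone pair. 10 = 4(2)+2, so the system is aromatic and both rings count as aromatic (benzofuran).
Ring F is planar and fully conjugated; 3 ring double bonds give 6 π electrons. That satisfies 4n+2 with n=1, so ring F is aromatic (benzene ring).
Ring G has one sp³ carbon, so it is not fully conjugated — not aromatic (cyclopentene ring).
Aromatic: A, B, D, E, F. Total: 5.

5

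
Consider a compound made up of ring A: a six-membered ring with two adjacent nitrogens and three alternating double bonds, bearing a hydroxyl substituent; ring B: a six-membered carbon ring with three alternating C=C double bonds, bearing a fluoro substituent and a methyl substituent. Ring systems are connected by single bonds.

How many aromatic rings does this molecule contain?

2

Ring A is fully conjugated (every ring atom contributes a p orbital); 3 ring double bonds give 6 π electrons. That satisfies 4n+2 with n=1, so ring A is aromatic (pyridazine).
Ring B has a continuous p-orbital overlap around the ring; 3 ring double bonds give 6 π electrons. That satisfies 4n+2 with n=1, so ring B is aromatic (benzene).
Aromatic: A, B. Total: 2.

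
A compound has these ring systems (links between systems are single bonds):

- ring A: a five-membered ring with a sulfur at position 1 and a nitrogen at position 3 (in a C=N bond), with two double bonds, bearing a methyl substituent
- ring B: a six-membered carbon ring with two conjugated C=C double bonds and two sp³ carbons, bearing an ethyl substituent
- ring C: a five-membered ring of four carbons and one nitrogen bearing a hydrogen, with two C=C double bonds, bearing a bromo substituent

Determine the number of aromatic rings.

2

Ring A is planar and fully conjugated; 2 ring double bonds (4 π electrons) plus a heteroatom lone pair (2) give 6 π electrons. Since 6 = 4n+2 (n=1), ring A is aromatic (thiazole).
Ring B has two sp³ carbons, so it is not fully conjugated — not aromatic (1,3-cyclohexadiene).
Ring C is planar and fully conjugated; 2 ring double bonds (4 π electrons) plus a heteroatom lone pair (2) give 6 π electrons. 6 = 4(1)+2, so ring C is aromatic (pyrrole).
Aromatic: A, C. Total: 2.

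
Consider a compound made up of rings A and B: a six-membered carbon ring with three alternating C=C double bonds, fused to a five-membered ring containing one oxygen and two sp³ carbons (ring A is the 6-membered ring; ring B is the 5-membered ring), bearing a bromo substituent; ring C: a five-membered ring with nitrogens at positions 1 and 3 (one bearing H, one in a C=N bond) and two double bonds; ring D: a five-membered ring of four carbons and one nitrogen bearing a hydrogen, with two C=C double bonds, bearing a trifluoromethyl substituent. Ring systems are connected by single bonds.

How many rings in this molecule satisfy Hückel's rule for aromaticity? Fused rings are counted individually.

3

Ring A has a continuous p-orbital overlap around the ring; 3 ring double bonds give 6 π electrons. That satisfies 4n+2 with n=1, so ring A is aromatic (benzene ring).
Ring B has two sp³ carbons, so it is not fully conjugated — not aromatic (oxolane ring).
Ring C is fully conjugated (every ring atom contributes a p orbital); 2 ring double bonds (4 π electrons) plus a heteroatom lone pair (2) give 6 π electrons. 6 = 4(1)+2, so ring C is aromatic (imidazole).
Ring D has a continuous p-orbital overlap around the ring; 2 ring double bonds (4 π electrons) plus a heteroatom lone pair (2) give 6 π electrons. Since 6 = 4n+2 (n=1), ring D is aromatic (pyrrole).
Aromatic: A, C, D. Total: 3.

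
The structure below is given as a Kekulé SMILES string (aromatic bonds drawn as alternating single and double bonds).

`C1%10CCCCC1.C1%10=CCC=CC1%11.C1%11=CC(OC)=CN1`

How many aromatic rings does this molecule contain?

1

The SMILES encodes a six-membered saturated carbon ring; a six-membered carbon ring with two isolated C=C double bonds and two sp³ carbons; a five-membered ring of four carbons and one nitrogen bearing a hydrogen, with two C=C double bonds.
The 6-membered ring has only sp³ atoms, so it is not fully conjugated — not aromatic (cyclohexane).
The second 6-membered ring has two sp³ carbons, so it is not fully conjugated — not aromatic (1,4-cyclohexadiene).
The 5-membered ring with one N–H has a continuous p-orbital overlap around the ring; 2 ring double bonds (4 π electrons) plus a heteroatom lone pair (2) give 6 π electrons. Since 6 = 4n+2 (n=1), it is aromatic (pyrrole).
1 of the 3 rings is aromatic. Total: 1.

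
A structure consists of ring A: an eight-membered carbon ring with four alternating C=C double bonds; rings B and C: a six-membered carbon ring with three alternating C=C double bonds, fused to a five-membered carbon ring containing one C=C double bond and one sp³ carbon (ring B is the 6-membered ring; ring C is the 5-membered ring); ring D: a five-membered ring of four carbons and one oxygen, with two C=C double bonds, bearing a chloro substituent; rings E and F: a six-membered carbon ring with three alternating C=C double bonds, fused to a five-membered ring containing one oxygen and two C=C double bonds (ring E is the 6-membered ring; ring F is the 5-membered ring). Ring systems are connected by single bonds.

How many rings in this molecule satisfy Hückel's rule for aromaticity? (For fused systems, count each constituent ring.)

Ring A has only sp² ring atoms; a planar conformation would have a fully conjugated π system of 8 electrons. But 8 = 4(2), which is 4n not 4n+2, so ring A is not aromatic (cyclooctatetraene) — cyclooctatetraene distorts into a non-planar tub to avoid antiaromaticity.
Ring B has a continuous p-orbital overlap around the ring; 3 ring double bonds give 6 π electrons. That satisfies 4n+2 with n=1, so ring B is aromatic (benzene ring).
Ring C has one sp³ carbon, so it is not fully conjugated — not aromatic (cyclopentene ring).
Ring D has a continuous p-orbital overlap around the ring; 2 ring double bonds (4 π electrons) plus a heteroatom lone pair (2) give 6 π electrons. Since 6 = 4n+2 (n=1), ring D is aromatic (furan).
Rings E and F form a fused bicyclic system (with one oxygen) with 9 sp² atoms and 10 π electrons from ring double bonds plus a heteroatom lone pair. 10 = 4(2)+2, so the system is aromatic and both rings count as aromatic (benzofuran).
Aromatic: B, D, E, F. Total: 4.

4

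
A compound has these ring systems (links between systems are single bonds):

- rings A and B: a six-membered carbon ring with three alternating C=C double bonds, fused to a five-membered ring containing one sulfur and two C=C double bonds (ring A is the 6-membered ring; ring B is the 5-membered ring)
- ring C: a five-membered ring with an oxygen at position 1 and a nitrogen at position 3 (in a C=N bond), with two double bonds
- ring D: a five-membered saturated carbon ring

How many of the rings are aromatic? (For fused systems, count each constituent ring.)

3

Rings A and B form a fused bicyclic system (with one sulfur) with 9 sp² atoms and 10 π electrons from ring double bonds plus a heteroatom lone pair. 10 = 4(2)+2, so the system is aromatic and both rings count as aromatic (benzothiophene).
Ring C is planar and fully conjugated; 2 ring double bonds (4 π electrons) plus a heteroatom lone pair (2) give 6 π electrons. That satisfies 4n+2 with n=1, so ring C is aromatic (oxazole).
Ring D has only sp³ atoms, so it is not fully conjugated — not aromatic (cyclopentane).
Aromatic: A, B, C. Total: 3.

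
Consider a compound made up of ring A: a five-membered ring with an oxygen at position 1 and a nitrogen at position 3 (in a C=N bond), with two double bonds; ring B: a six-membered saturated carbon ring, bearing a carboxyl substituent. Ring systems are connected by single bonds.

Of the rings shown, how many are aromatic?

Ring A is fully conjugated (every ring atom contributes a p orbital); 2 ring double bonds (4 π electrons) plus a heteroatom lone pair (2) give 6 π electrons. That satisfies 4n+2 with n=1, so ring A is aromatic (oxazole).
Ring B has only sp³ atoms, so it is not fully conjugated — not aromatic (cyclohexane).
Aromatic: A. Total: 1.

1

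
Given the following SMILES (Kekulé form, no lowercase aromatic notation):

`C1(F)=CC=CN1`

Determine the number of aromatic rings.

1

The SMILES encodes a five-membered ring of four carbons and one nitrogen bearing a hydrogen, with two C=C double bonds.
The 5-membered ring with one N–H has a continuous p-orbital overlap around the ring; 2 ring double bonds (4 π electrons) plus a heteroatom lone pair (2) give 6 π electrons. 6 = 4(1)+2, so it is aromatic (pyrrole).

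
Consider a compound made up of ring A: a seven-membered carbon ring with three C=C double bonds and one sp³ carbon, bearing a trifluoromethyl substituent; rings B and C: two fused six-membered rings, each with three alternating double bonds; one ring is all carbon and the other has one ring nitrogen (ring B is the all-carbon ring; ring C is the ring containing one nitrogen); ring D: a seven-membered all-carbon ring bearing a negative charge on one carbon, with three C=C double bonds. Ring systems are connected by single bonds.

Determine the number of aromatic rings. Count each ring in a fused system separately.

2

Ring A has one sp³ carbon, so it is not fully conjugated — not aromatic (cycloheptatriene).
Rings B and C form a fused bicyclic system (with one nitrogen) with 10 sp² atoms and 10 π electrons from ring double bonds. 10 = 4(2)+2, so the system is aromatic and both rings count as aromatic (quinoline).
Ring D has only sp² ring atoms; a planar conformation would have a fully conjugated π system of 8 electrons. But 8 = 4(2), which is 4n not 4n+2, so ring D is not aromatic (cycloheptatrienyl anion).
Aromatic: B, C. Total: 2.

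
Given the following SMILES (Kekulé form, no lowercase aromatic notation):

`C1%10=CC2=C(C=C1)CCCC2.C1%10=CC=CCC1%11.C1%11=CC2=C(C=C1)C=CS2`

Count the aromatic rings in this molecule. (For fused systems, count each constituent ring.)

3

The SMILES encodes a six-membered carbon ring with three alternating C=C double bonds, fused to a saturated six-membered carbon ring; a six-membered carbon ring with two conjugated C=C double bonds and two sp³ carbons; a six-membered carbon ring with three alternating C=C double bonds, fused to a five-membered ring containing one sulfur and two C=C double bonds.
The 6-membered ring is planar and fully conjugated; 3 ring double bonds give 6 π electrons. That satisfies 4n+2 with n=1, so it is aromatic (benzene ring).
The second 6-membered ring has four sp³ carbons, so it is not fully conjugated — not aromatic (cyclohexane ring).
The third 6-membered ring has two sp³ carbons, so it is not fully conjugated — not aromatic (1,3-cyclohexadiene).
The fused 6/5-membered bicyclic (with one sulfur) is a single π system with 9 sp² atoms and 10 π electrons from ring double bonds plus a heteroatom lone pair. 10 = 4(2)+2, so the system is aromatic and both rings count as aromatic (benzothiophene).
3 of the 5 rings are aromatic. Total: 3.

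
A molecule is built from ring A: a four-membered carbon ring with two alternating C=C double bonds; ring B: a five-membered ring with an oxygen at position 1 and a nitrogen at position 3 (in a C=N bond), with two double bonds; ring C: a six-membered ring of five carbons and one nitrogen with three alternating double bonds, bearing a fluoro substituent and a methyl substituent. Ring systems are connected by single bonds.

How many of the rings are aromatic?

Ring A has only sp² ring atoms; a planar conformation would have a fully conjugated π system of 4 electrons. But 4 = 4(1), which is 4n not 4n+2, so ring A is not aromatic (cyclobutadiene) — cyclobutadiene is antiaromatic and distorts to a rectangle.
Ring B is fully conjugated (every ring atom contributes a p orbital); 2 ring double bonds (4 π electrons) plus a heteroatom lone pair (2) give 6 π electrons. Since 6 = 4n+2 (n=1), ring B is aromatic (oxazole).
Ring C is planar and fully conjugated; 3 ring double bonds give 6 π electrons. 6 = 4(1)+2, so ring C is aromatic (pyridine).
Aromatic: B, C. Total: 2.

2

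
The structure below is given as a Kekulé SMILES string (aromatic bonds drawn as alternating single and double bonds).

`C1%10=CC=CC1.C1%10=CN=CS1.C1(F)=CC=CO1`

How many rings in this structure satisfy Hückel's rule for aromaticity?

The SMILES encodes a five-membered carbon ring with two conjugated C=C double bonds and one sp³ carbon; a five-membered ring with a sulfur at position 1 and a nitrogen at position 3 (in a C=N bond), with two double bonds; a five-membered ring of four carbons and one oxygen, with two C=C double bonds.
The 5-membered ring has one sp³ carbon, so it is not fully conjugated — not aromatic (cyclopentadiene).
The 5-membered ring with one sulfur and one =N– has a continuous p-orbital overlap around the ring; 2 ring double bonds (4 π electrons) plus a heteroatom lone pair (2) give 6 π electrons. That satisfies 4n+2 with n=1, so it is aromatic (thiazole).
The 5-membered ring with one oxygen is planar and fully conjugated; 2 ring double bonds (4 π electrons) plus a heteroatom lone pair (2) give 6 π electrons. Since 6 = 4n+2 (n=1), it is aromatic (furan).
2 of the 3 rings are aromatic. Total: 2.

2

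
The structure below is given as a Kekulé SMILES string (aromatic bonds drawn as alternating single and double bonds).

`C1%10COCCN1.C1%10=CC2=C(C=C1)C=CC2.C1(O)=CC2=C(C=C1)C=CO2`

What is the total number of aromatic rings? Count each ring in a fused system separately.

3

The SMILES encodes a six-membered saturated ring with an oxygen and an N–H nitrogen at positions 1 and 4; a six-membered carbon ring with three alternating C=C double bonds, fused to a five-membered carbon ring containing one C=C double bond and one sp³ carbon; a six-membered carbon ring with three alternating C=C double bonds, fused to a five-membered ring containing one oxygen and two C=C double bonds.
The 6-membered ring with one oxygen and one N–H (1,4) has only sp³ atoms, so it is not fully conjugated — not aromatic (morpholine).
The 6-membered ring is planar and fully conjugated; 3 ring double bonds give 6 π electrons. That satisfies 4n+2 with n=1, so it is aromatic (benzene ring).
The 5-membered ring has one sp³ carbon, so it is not fully conjugated — not aromatic (cyclopentene ring).
The fused 6/5-membered bicyclic (with one oxygen) is a single π system with 9 sp² atoms and 10 π electrons from ring double bonds plus a heteroatom lone pair. 10 = 4(2)+2, so the system is aromatic and both rings count as aromatic (benzofuran).
3 of the 5 rings are aromatic. Total: 3.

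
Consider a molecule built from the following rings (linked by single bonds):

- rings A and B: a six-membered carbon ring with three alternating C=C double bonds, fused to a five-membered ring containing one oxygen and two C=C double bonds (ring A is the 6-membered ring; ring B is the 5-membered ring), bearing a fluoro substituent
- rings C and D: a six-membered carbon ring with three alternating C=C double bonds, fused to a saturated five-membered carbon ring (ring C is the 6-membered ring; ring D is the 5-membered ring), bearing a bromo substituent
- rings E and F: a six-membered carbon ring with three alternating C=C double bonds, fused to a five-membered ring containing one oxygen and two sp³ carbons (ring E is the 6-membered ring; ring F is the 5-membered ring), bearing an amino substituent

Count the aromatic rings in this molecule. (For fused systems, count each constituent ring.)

Rings A and B form a fused bicyclic system (with one oxygen) with 9 sp² atoms and 10 π electrons from ring double bonds plus a heteroatom lone pair. 10 = 4(2)+2, so the system is aromatic and both rings count as aromatic (benzofuran).
Ring C has a continuous p-orbital overlap around the ring; 3 ring double bonds give 6 π electrons. Since 6 = 4n+2 (n=1), ring C is aromatic (benzene ring).
Ring D has three sp³ carbons, so it is not fully conjugated — not aromatic (cyclopentane ring).
Ring E has a continuous p-orbital overlap around the ring; 3 ring double bonds give 6 π electrons. That satisfies 4n+2 with n=1, so ring E is aromatic (benzene ring).
Ring F has two sp³ carbons, so it is not fully conjugated — not aromatic (oxolane ring).
Aromatic: A, B, C, E. Total: 4.

4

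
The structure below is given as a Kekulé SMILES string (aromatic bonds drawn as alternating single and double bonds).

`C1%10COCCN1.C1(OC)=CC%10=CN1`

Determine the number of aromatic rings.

1

The SMILES encodes a six-membered saturated ring with an oxygen and an N–H nitrogen at positions 1 and 4; a five-membered ring of four carbons and one nitrogen bearing a hydrogen, with two C=C double bonds.
The 6-membered ring with one oxygen and one N–H (1,4) has only sp³ atoms, so it is not fully conjugated — not aromatic (morpholine).
The 5-membered ring with one N–H has a continuous p-orbital overlap around the ring; 2 ring double bonds (4 π electrons) plus a heteroatom lone pair (2) give 6 π electrons. 6 = 4(1)+2, so it is aromatic (pyrrole).
1 of the 2 rings is aromatic. Total: 1.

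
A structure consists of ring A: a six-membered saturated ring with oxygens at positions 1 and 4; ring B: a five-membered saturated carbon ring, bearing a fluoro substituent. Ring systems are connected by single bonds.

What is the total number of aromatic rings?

Ring A has only sp³ atoms, so it is not fully conjugated — not aromatic (1,4-dioxane).
Ring B has only sp³ atoms, so it is not fully conjugated — not aromatic (cyclopentane).
No ring is aromatic. Total: 0.

0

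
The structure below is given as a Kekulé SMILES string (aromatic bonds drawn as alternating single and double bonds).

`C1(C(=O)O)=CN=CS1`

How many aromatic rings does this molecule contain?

The SMILES encodes a five-membered ring with a sulfur at position 1 and a nitrogen at position 3 (in a C=N bond), with two double bonds.
The 5-membered ring with one sulfur and one =N– is fully conjugated (every ring atom contributes a p orbital); 2 ring double bonds (4 π electrons) plus a heteroatom lone pair (2) give 6 π electrons. Since 6 = 4n+2 (n=1), it is aromatic (thiazole).

1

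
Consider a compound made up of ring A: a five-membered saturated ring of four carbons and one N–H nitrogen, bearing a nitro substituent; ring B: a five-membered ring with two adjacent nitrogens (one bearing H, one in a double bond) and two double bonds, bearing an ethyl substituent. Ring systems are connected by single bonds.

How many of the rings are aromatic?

Ring A has only sp³ atoms, so it is not fully conjugated — not aromatic (pyrrolidine).
Ring B is fully conjugated (every ring atom contributes a p orbital); 2 ring double bonds (4 π electrons) plus a heteroatom lone pair (2) give 6 π electrons. That satisfies 4n+2 with n=1, so ring B is aromatic (pyrazole).
Aromatic: B. Total: 1.

1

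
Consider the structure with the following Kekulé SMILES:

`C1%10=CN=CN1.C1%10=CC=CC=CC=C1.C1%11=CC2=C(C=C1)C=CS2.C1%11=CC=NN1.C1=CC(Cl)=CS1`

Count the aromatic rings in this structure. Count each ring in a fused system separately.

5

The SMILES encodes a five-membered ring with nitrogens at positions 1 and 3 (one bearing H, one in a C=N bond) and two double bonds; an eight-membered carbon ring with four alternating C=C double bonds; a six-membered carbon ring with three alternating C=C double bonds, fused to a five-membered ring containing one sulfur and two C=C double bonds; a five-membered ring with two adjacent nitrogens (one bearing H, one in a double bond) and two double bonds; a five-membered ring of four carbons and one sulfur, with two C=C double bonds.
The 5-membered ring with two nitrogens (one N–H, one =N–) is fully conjugated (every ring atom contributes a p orbital); 2 ring double bonds (4 π electrons) plus a heteroatom lone pair (2) give 6 π electrons. That satisfies 4n+2 with n=1, so it is aromatic (imidazole).
The 8-membered ring has only sp² ring atoms; a planar conformation would have a fully conjugated π system of 8 electrons. But 8 = 4(2), which is 4n not 4n+2, so it is not aromatic (cyclooctatetraene) — cyclooctatetraene distorts into a non-planar tub to avoid antiaromaticity.
The fused 6/5-membered bicyclic (with one sulfur) is a single π system with 9 sp² atoms and 10 π electrons from ring double bonds plus a heteroatom lone pair. 10 = 4(2)+2, so the system is aromatic and both rings count as aromatic (benzothiophene).
The 5-membered ring with two adjacent nitrogens (one N–H, one =N–) is planar and fully conjugated; 2 ring double bonds (4 π electrons) plus a heteroatom lone pair (2) give 6 π electrons. Since 6 = 4n+2 (n=1), it is aromatic (pyrazole).
The 5-membered ring with one sulfur is planar and fully conjugated; 2 ring double bonds (4 π electrons) plus a heteroatom lone pair (2) give 6 π electrons. That satisfies 4n+2 with n=1, so it is aromatic (thiophene).
5 of the 6 rings are aromatic. Total: 5.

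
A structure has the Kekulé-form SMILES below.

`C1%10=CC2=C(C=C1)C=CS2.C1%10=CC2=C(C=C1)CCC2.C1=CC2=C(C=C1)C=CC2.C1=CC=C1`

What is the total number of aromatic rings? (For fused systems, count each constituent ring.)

4

The SMILES encodes a six-membered carbon ring with three alternating C=C double bonds, fused to a five-membered ring containing one sulfur and two C=C double bonds; a six-membered carbon ring with three alternating C=C double bonds, fused to a saturated five-membered carbon ring; a six-membered carbon ring with three alternating C=C double bonds, fused to a five-membered carbon ring containing one C=C double bond and one sp³ carbon; a four-membered carbon ring with two alternating C=C double bonds.
The fused 6/5-membered bicyclic (with one sulfur) is a single π system with 9 sp² atoms and 10 π electrons from ring double bonds plus a heteroatom lone pair. 10 = 4(2)+2, so the system is aromatic and both rings count as aromatic (benzothiophene).
The 6-membered ring is fully conjugated (every ring atom contributes a p orbital); 3 ring double bonds give 6 π electrons. That satisfies 4n+2 with n=1, so it is aromatic (benzene ring).
The 5-membered ring has three sp³ carbons, so it is not fully conjugated — not aromatic (cyclopentane ring).
The second 6-membered ring has a continuous p-orbital overlap around the ring; 3 ring double bonds give 6 π electrons. 6 = 4(1)+2, so it is aromatic (benzene ring).
The second 5-membered ring has one sp³ carbon, so it is not fully conjugated — not aromatic (cyclopentene ring).
The 4-membered ring has only sp² ring atoms; a planar conformation would have a fully conjugated π system of 4 electrons. But 4 = 4(1), which is 4n not 4n+2, so it is not aromatic (cyclobutadiene) — cyclobutadiene is antiaromatic and distorts to a rectangle.
4 of the 7 rings are aromatic. Total: 4.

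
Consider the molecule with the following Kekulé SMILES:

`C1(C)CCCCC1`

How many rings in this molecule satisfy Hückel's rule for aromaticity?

The SMILES encodes a six-membered saturated carbon ring.
The 6-membered ring has only sp³ atoms, so it is not fully conjugated — not aromatic (cyclohexane).

0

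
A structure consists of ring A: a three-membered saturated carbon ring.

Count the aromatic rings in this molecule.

Ring A has only sp³ atoms, so it is not fully conjugated — not aromatic (cyclopropane).

0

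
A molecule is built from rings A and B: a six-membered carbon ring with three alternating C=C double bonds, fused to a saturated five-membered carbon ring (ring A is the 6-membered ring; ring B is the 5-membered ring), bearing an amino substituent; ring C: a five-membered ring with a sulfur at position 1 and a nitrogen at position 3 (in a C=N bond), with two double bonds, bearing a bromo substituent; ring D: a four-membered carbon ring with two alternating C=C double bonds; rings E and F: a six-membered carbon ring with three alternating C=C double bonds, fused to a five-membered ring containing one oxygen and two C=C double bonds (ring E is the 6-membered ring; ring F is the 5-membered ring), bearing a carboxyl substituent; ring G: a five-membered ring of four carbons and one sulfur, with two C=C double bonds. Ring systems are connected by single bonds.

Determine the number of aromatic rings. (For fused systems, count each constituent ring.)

Ring A is fully conjugated (every ring atom contributes a p orbital); 3 ring double bonds give 6 π electrons. Since 6 = 4n+2 (n=1), ring A is aromatic (benzene ring).
Ring B has three sp³ carbons, so it is not fully conjugated — not aromatic (cyclopentane ring).
Ring C is planar and fully conjugated; 2 ring double bonds (4 π electrons) plus a heteroatom lone pair (2) give 6 π electrons. 6 = 4(1)+2, so ring C is aromatic (thiazole).
Ring D has only sp² ring atoms; a planar conformation would have a fully conjugated π system of 4 electrons. But 4 = 4(1), which is 4n not 4n+2, so ring D is not aromatic (cyclobutadiene) — cyclobutadiene is antiaromatic and distorts to a rectangle.
Rings E and F form a fused bicyclic system (with one oxygen) with 9 sp² atoms and 10 π electrons from ring double bonds plus a heteroatom lone pair. 10 = 4(2)+2, so the system is aromatic and both rings count as aromatic (benzofuran).
Ring G has a continuous p-orbital overlap around the ring; 2 ring double bonds (4 π electrons) plus a heteroatom lone pair (2) give 6 π electrons. Since 6 = 4n+2 (n=1), ring G is aromatic (thiophene).
Aromatic: A, C, E, F, G. Total: 5.

5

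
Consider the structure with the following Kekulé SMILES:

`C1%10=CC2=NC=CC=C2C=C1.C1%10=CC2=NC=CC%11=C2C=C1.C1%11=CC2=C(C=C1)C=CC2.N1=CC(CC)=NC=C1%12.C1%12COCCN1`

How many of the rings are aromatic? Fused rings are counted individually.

The SMILES encodes two fused six-membered rings, each with three alternating double bonds; one ring is all carbon and the other has one ring nitrogen; two fused six-membered rings, each with three alternating double bonds; one ring is all carbon and the other has one ring nitrogen; a six-membered carbon ring with three alternating C=C double bonds, fused to a five-membered carbon ring containing one C=C double bond and one sp³ carbon; a six-membered ring with nitrogens at positions 1 and 4 and three alternating double bonds; a six-membered saturated ring with an oxygen and an N–H nitrogen at positions 1 and 4.
The fused 6/6-membered bicyclic (with one nitrogen) is a single π system with 10 sp² atoms and 10 π electrons from ring double bonds. 10 = 4(2)+2, so the system is aromatic and both rings count as aromatic (quinoline).
The fused 6/6-membered bicyclic (with one nitrogen) is a single π system with 10 sp² atoms and 10 π electrons from ring double bonds. 10 = 4(2)+2, so the system is aromatic and both rings count as aromatic (quinoline).
The 6-membered ring is fully conjugated (every ring atom contributes a p orbital); 3 ring double bonds give 6 π electrons. That satisfies 4n+2 with n=1, so it is aromatic (benzene ring).
The 5-membered ring has one sp³ carbon, so it is not fully conjugated — not aromatic (cyclopentene ring).
The 6-membered ring with two nitrogens (1,4) has a continuous p-orbital overlap around the ring; 3 ring double bonds give 6 π electrons. Since 6 = 4n+2 (n=1), it is aromatic (pyrazine).
The 6-membered ring with one oxygen and one N–H (1,4) has only sp³ atoms, so it is not fully conjugated — not aromatic (morpholine).
6 of the 8 rings are aromatic. Total: 6.

6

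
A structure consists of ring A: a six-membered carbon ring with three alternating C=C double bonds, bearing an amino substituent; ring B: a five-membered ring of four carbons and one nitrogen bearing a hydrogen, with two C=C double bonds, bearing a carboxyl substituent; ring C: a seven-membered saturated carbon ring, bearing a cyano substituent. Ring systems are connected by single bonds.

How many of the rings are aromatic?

2

Ring A has a continuous p-orbital overlap around the ring; 3 ring double bonds give 6 π electrons. 6 = 4(1)+2, so ring A is aromatic (benzene).
Ring B has a continuous p-orbital overlap around the ring; 2 ring double bonds (4 π electrons) plus a heteroatom lone pair (2) give 6 π electrons. 6 = 4(1)+2, so ring B is aromatic (pyrrole).
Ring C has only sp³ atoms, so it is not fully conjugated — not aromatic (cycloheptane).
Aromatic: A, B. Total: 2.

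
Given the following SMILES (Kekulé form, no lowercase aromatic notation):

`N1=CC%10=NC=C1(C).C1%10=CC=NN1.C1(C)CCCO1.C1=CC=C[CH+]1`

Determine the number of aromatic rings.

2

The SMILES encodes a six-membered ring with nitrogens at positions 1 and 4 and three alternating double bonds; a five-membered ring with two adjacent nitrogens (one bearing H, one in a double bond) and two double bonds; a five-membered saturated ring of four carbons and one oxygen; a five-membered all-carbon ring bearing a positive charge on one carbon, with two C=C double bonds.
The 6-membered ring with two nitrogens (1,4) is planar and fully conjugated; 3 ring double bonds give 6 π electrons. That satisfies 4n+2 with n=1, so it is aromatic (pyrazine).
The 5-membered ring with two adjacent nitrogens (one N–H, one =N–) has a continuous p-orbital overlap around the ring; 2 ring double bonds (4 π electrons) plus a heteroatom lone pair (2) give 6 π electrons. 6 = 4(1)+2, so it is aromatic (pyrazole).
The 5-membered ring with one oxygen has only sp³ atoms, so it is not fully conjugated — not aromatic (tetrahydrofuran).
The 5-membered ring has only sp² ring atoms; a planar conformation would have a fully conjugated π system of 4 electrons. But 4 = 4(1), which is 4n not 4n+2, so it is not aromatic (cyclopentadienyl cation).
2 of the 4 rings are aromatic. Total: 2.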